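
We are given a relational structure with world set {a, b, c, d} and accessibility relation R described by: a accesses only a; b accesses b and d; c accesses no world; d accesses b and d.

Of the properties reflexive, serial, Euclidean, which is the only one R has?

Euclidean

Reflexive: no — c is not related to itself.
Serial: no — c has no R-successor.
Euclidean: yes — any two successors of a common world are R-related.
Only Euclidean holds.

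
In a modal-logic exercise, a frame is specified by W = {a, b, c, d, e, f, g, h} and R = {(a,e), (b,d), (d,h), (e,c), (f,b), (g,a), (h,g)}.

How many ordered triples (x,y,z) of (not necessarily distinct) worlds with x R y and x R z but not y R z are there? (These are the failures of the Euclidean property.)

Enumerating: (a,e,e), (b,d,d), (d,h,h), (e,c,c), (f,b,b), (g,a,a), (h,g,g).

7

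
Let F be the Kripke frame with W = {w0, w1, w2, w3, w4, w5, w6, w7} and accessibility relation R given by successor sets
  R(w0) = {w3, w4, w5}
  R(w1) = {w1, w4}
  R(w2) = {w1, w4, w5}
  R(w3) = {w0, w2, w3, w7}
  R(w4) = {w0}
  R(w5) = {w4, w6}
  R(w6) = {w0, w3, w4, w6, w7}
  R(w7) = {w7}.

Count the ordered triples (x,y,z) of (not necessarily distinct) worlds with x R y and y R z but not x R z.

Enumerating: (w0,w3,w0), (w0,w3,w2), (w0,w3,w7), (w0,w4,w0), (w0,w5,w6), (w1,w4,w0), (w2,w4,w0), (w2,w5,w6), (w3,w0,w4), (w3,w0,w5), (w3,w2,w1), (w3,w2,w4), … and 10 more.
Total: 22.

22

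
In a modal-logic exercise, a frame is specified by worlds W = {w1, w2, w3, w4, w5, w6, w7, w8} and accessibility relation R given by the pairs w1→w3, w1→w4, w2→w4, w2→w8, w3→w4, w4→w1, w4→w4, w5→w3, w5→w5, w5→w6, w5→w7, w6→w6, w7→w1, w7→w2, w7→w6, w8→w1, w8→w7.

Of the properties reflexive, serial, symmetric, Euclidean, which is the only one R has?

serial

Reflexive: no — w1 is not related to itself.
Serial: yes — every world has a successor (e.g. w1 R w3).
Symmetric: no — w1 R w3 but not w3 R w1.
Euclidean: no — w1 R w4 and w1 R w3, but not w4 R w3.
Only serial holds.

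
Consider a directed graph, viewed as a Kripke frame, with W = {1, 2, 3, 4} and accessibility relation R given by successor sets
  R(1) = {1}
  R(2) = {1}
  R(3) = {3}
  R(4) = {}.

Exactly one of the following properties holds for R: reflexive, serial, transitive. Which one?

Reflexive: no — 2 is not related to itself.
Serial: no — 4 has no R-successor.
Transitive: yes — every two-step R-path is closed by a direct edge.
Only transitive holds.

transitive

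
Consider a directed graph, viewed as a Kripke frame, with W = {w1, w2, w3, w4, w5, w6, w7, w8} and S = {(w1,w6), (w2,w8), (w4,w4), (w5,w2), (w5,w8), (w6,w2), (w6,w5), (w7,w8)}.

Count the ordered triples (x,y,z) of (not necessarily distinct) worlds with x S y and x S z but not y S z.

Enumerating: (w1,w6,w6), (w2,w8,w8), (w5,w2,w2), (w5,w8,w2), (w5,w8,w8), (w6,w2,w2), (w6,w2,w5), (w6,w5,w5), (w7,w8,w8).

9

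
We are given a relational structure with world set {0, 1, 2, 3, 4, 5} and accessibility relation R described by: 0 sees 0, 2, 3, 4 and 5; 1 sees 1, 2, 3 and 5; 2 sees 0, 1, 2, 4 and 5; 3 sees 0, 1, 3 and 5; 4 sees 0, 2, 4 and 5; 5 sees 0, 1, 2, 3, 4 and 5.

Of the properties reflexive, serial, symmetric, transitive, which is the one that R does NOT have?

Reflexive: yes — every world is R-related to itself.
Serial: yes — every world has a successor (e.g. 0 R 0).
Symmetric: yes — every pair in R has its reverse in R.
Transitive: no — 0 R 2 and 2 R 1, but not 0 R 1.
Only transitive fails.

transitive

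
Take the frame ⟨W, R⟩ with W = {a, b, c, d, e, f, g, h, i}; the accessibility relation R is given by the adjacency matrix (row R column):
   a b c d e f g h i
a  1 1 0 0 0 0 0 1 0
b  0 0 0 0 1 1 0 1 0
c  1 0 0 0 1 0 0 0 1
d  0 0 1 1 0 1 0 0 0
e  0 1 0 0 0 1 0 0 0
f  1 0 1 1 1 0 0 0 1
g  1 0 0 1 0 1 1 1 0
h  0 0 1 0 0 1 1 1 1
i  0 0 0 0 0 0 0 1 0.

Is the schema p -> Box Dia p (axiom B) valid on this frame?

Axiom B corresponds to the accessibility relation being symmetric.
Symmetric: no — a R b but not b R a.

No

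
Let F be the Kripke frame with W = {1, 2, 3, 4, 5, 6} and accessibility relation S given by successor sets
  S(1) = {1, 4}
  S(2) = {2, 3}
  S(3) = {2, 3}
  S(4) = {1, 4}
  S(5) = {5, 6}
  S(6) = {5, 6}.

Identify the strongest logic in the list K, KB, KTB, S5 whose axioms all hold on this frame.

S5

Symmetric (axiom B): yes — every pair in S has its reverse in S.
Reflexive (axiom T): yes — every world is S-related to itself.
Euclidean (axiom 5): yes — any two successors of a common world are S-related.
So F validates K, KB, KTB, S5. The strongest is S5.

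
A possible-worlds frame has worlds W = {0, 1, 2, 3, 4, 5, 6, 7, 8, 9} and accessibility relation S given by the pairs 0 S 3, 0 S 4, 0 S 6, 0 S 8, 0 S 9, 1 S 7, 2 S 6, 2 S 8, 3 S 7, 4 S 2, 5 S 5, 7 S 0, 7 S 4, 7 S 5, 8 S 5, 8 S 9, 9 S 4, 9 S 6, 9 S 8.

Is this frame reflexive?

Reflexive: no — 0 is not related to itself.

No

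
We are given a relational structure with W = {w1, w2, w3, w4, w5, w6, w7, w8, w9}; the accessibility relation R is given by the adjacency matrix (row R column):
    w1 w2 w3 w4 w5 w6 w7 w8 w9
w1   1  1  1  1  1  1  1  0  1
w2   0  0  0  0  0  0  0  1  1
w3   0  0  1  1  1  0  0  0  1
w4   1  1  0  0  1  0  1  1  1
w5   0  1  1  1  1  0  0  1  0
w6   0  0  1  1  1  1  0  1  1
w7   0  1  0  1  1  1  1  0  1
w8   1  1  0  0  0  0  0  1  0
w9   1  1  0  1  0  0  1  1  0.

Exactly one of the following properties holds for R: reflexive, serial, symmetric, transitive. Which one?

Reflexive: no — w2 is not related to itself.
Serial: yes — every world has a successor (e.g. w1 R w1).
Symmetric: no — w1 R w2 but not w2 R w1.
Transitive: no — w1 R w2 and w2 R w8, but not w1 R w8.
Only serial holds.

serial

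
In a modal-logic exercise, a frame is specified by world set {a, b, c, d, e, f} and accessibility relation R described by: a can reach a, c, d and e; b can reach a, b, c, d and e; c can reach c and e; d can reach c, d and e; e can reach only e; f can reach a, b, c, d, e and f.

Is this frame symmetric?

Symmetric: no — a R c but not c R a.

No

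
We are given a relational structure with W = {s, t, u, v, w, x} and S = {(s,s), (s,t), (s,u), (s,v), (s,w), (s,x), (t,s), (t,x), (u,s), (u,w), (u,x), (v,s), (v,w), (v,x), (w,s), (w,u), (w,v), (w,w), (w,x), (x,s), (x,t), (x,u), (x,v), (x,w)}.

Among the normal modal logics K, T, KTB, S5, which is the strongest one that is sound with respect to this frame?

Reflexive (axiom T): no — t is not related to itself.
Symmetric (axiom B): yes — every pair in S has its reverse in S.
Euclidean (axiom 5): no — s S t and s S u, but not t S u.
So F validates K; T would additionally require S to be reflexive. The strongest is K.

K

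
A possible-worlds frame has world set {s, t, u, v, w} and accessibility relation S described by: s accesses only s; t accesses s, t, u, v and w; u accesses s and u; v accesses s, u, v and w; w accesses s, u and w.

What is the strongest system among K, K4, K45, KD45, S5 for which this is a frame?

K4

Transitive (axiom 4): yes — every two-step S-path is closed by a direct edge.
Euclidean (axiom 5): no — t S s and t S u, but not s S u.
Serial (axiom D): yes — every world has a successor (e.g. s S s).
Reflexive (axiom T): yes — every world is S-related to itself.
So F validates K, K4; K45 would additionally require S to be Euclidean. The strongest is K4.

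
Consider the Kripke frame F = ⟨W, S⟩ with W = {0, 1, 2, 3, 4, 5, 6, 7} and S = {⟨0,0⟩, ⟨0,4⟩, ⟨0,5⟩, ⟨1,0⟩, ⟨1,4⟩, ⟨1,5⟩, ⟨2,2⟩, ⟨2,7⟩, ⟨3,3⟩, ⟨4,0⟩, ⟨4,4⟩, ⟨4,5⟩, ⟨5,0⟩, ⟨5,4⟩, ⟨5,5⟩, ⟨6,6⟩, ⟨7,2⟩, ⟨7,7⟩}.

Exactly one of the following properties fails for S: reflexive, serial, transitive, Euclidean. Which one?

reflexive

Reflexive: no — 1 is not related to itself.
Serial: yes — every world has a successor (e.g. 0 S 0).
Transitive: yes — every two-step S-path is closed by a direct edge.
Euclidean: yes — any two successors of a common world are S-related.
Only reflexive fails.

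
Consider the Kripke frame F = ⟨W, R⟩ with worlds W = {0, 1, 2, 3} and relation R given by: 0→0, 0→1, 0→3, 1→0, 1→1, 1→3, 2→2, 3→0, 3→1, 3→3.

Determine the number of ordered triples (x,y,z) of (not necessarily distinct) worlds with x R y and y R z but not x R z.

0

R is transitive; there are no such tuples.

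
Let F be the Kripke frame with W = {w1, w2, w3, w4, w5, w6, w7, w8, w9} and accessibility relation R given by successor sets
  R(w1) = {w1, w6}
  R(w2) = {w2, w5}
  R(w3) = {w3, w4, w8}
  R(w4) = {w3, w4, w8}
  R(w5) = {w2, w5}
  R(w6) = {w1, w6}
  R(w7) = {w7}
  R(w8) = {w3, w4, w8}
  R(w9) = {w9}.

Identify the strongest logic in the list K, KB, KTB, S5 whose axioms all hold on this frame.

S5

Symmetric (axiom B): yes — every pair in R has its reverse in R.
Reflexive (axiom T): yes — every world is R-related to itself.
Euclidean (axiom 5): yes — any two successors of a common world are R-related.
So F validates K, KB, KTB, S5. The strongest is S5.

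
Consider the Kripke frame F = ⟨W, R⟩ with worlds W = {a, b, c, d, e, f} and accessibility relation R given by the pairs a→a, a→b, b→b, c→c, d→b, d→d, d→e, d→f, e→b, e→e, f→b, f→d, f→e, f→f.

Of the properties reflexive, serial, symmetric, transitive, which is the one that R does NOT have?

symmetric

Reflexive: yes — every world is R-related to itself.
Serial: yes — every world has a successor (e.g. a R a).
Symmetric: no — a R b but not b R a.
Transitive: yes — every two-step R-path is closed by a direct edge.
Only symmetric fails.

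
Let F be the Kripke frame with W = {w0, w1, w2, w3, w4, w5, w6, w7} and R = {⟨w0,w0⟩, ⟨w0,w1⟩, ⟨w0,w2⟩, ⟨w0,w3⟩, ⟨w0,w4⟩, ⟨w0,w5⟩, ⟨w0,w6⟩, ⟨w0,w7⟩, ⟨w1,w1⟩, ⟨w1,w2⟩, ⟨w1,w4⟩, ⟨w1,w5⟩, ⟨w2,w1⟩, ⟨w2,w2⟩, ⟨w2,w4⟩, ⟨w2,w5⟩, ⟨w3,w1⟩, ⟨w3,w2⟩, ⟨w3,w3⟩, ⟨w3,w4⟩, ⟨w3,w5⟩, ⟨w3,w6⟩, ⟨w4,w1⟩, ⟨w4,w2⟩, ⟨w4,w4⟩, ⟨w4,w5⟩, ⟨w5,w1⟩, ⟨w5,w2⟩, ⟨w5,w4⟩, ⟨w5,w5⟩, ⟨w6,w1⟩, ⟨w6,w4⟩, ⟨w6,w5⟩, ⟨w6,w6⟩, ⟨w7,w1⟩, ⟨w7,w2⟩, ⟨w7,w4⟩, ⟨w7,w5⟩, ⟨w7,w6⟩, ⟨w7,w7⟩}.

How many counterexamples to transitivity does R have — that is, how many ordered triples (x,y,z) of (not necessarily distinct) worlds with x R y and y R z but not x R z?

3

Enumerating: (w6,w1,w2), (w6,w4,w2), (w6,w5,w2).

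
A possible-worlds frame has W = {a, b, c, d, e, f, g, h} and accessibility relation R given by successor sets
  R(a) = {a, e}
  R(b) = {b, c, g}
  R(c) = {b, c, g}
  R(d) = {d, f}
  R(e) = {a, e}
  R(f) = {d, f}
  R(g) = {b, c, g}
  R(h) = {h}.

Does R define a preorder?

Yes

Reflexive: yes — every world is R-related to itself.
Transitive: yes — every two-step R-path is closed by a direct edge.
So R is a preorder.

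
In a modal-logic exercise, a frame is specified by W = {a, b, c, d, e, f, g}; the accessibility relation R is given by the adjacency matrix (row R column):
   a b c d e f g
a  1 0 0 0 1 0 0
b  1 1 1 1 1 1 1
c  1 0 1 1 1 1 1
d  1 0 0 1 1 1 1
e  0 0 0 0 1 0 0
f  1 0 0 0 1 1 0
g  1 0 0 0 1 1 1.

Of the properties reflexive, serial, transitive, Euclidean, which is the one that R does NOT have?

Reflexive: yes — every world is R-related to itself.
Serial: yes — every world has a successor (e.g. a R a).
Transitive: yes — every two-step R-path is closed by a direct edge.
Euclidean: no — b R a and b R c, but not a R c.
Only Euclidean fails.

Euclidean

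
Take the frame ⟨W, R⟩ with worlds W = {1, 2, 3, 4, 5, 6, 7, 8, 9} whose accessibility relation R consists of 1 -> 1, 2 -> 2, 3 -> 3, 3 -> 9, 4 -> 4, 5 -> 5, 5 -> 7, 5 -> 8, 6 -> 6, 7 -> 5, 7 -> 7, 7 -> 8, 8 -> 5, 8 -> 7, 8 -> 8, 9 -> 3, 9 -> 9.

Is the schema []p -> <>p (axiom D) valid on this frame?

The schema D characterises exactly the serial frames.
Serial: yes — every world has a successor (e.g. 1 R 1).

Yes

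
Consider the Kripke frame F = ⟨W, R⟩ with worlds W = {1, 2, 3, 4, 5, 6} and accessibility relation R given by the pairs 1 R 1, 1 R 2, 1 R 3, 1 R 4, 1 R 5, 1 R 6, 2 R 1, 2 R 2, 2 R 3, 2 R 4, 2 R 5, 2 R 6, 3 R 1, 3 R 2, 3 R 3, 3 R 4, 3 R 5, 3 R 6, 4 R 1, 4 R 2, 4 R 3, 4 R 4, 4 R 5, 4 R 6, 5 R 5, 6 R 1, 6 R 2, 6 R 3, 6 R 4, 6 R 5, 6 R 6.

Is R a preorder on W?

Yes

Reflexive: yes — every world is R-related to itself.
Transitive: yes — every two-step R-path is closed by a direct edge.
So R is a preorder.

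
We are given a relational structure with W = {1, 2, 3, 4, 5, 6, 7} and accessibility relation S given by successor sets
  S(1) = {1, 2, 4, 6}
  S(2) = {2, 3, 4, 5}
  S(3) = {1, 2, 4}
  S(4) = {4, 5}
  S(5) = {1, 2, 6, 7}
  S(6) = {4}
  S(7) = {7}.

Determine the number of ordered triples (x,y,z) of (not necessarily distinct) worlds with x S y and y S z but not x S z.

Enumerating: (1,2,3), (1,2,5), (1,4,5), (2,3,1), (2,5,1), (2,5,6), (2,5,7), (3,1,6), (3,2,3), (3,2,5), (3,4,5), (4,5,1), … and 9 more.
Total: 21.

21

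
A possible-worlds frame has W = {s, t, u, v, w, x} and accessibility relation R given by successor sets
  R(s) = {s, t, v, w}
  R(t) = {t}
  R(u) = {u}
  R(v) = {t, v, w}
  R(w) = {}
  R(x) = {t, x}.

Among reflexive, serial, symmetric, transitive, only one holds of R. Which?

transitive

Reflexive: no — w is not related to itself.
Serial: no — w has no R-successor.
Symmetric: no — s R t but not t R s.
Transitive: yes — every two-step R-path is closed by a direct edge.
Only transitive holds.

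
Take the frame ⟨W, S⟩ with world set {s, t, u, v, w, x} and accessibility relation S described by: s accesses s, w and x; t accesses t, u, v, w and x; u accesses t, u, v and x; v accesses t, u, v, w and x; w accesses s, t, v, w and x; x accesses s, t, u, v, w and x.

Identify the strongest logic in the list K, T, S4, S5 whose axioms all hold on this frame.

T

Reflexive (axiom T): yes — every world is S-related to itself.
Transitive (axiom 4): no — s S w and w S t, but not s S t.
Euclidean (axiom 5): no — t S u and t S w, but not u S w.
So F validates K, T; S4 would additionally require S to be transitive. The strongest is T.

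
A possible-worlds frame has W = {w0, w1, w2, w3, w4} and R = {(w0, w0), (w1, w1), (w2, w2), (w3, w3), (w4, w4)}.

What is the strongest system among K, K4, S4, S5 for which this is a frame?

S5

Transitive (axiom 4): yes — every two-step R-path is closed by a direct edge.
Reflexive (axiom T): yes — every world is R-related to itself.
Euclidean (axiom 5): yes — any two successors of a common world are R-related.
So F validates K, K4, S4, S5. The strongest is S5.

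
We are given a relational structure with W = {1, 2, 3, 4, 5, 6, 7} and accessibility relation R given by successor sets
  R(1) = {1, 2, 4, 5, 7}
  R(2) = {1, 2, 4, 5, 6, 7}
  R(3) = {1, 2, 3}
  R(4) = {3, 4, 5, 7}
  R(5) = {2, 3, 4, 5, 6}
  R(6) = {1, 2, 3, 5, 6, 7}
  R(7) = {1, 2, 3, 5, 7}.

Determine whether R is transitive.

Transitive: no — 1 R 2 and 2 R 6, but not 1 R 6.

No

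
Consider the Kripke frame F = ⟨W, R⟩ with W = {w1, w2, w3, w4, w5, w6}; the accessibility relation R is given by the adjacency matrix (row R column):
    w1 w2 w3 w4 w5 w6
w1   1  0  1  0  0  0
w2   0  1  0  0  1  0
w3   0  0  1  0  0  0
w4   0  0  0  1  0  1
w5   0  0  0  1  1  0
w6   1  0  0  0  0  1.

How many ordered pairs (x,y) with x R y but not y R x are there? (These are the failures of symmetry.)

Enumerating: (w1,w3), (w2,w5), (w4,w6), (w5,w4), (w6,w1).

5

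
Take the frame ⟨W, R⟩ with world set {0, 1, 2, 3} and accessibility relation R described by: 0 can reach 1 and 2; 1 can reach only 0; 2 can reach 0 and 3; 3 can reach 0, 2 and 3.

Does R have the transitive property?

Transitive: no — 0 R 2 and 2 R 3, but not 0 R 3.

No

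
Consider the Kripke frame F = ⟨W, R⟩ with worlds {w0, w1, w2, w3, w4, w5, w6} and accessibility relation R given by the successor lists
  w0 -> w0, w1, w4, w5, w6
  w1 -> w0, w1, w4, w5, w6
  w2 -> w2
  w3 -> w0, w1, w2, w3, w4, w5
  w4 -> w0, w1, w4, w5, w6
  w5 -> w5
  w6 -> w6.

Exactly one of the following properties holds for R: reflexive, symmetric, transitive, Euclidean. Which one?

Reflexive: yes — every world is R-related to itself.
Symmetric: no — w0 R w5 but not w5 R w0.
Transitive: no — w3 R w0 and w0 R w6, but not w3 R w6.
Euclidean: no — w0 R w5 and w0 R w1, but not w5 R w1.
Only reflexive holds.

reflexive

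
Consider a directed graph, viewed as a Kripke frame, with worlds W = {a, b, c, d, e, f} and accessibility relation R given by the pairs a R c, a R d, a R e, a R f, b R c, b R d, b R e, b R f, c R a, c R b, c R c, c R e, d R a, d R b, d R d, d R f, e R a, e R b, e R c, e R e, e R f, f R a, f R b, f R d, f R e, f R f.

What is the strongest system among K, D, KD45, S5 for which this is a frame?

D

Serial (axiom D): yes — every world has a successor (e.g. a R c).
Euclidean (axiom 5): no — a R c and a R d, but not c R d.
Transitive (axiom 4): no — a R c and c R b, but not a R b.
Reflexive (axiom T): no — a is not related to itself.
So F validates K, D; KD45 would additionally require R to be Euclidean and transitive. The strongest is D.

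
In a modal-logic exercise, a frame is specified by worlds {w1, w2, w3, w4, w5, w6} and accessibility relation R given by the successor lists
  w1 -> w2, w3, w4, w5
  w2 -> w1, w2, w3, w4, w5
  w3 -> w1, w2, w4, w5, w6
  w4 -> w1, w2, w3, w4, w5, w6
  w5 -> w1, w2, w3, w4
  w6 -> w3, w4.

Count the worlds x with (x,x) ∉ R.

Enumerating: w1, w3, w5, w6.

4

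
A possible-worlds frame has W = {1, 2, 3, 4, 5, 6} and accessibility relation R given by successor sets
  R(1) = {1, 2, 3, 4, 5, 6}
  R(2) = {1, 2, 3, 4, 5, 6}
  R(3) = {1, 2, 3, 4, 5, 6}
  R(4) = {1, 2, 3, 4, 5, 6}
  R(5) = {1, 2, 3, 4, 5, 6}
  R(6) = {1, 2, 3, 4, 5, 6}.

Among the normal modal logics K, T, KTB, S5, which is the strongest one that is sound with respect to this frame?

S5

Reflexive (axiom T): yes — every world is R-related to itself.
Symmetric (axiom B): yes — every pair in R has its reverse in R.
Euclidean (axiom 5): yes — any two successors of a common world are R-related.
So F validates K, T, KTB, S5. The strongest is S5.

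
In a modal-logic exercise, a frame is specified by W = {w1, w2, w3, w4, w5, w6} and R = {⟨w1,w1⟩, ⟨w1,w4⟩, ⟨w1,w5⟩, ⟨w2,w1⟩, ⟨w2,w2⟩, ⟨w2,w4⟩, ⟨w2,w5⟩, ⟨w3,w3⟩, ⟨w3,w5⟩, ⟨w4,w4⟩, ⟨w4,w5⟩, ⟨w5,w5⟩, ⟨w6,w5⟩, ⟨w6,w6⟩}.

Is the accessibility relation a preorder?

Reflexive: yes — every world is R-related to itself.
Transitive: yes — every two-step R-path is closed by a direct edge.
So R is a preorder.

Yes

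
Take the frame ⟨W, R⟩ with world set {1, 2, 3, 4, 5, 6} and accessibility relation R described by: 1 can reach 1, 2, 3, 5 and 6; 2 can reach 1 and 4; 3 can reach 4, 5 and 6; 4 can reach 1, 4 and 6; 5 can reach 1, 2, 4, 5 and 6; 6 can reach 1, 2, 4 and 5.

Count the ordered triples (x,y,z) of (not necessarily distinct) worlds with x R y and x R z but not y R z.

27

Enumerating: (1,2,2), (1,2,3), (1,2,5), (1,2,6), (1,3,1), (1,3,2), (1,3,3), (1,5,3), (1,6,3), (1,6,6), (2,1,4), (3,4,5), … and 15 more.
Total: 27.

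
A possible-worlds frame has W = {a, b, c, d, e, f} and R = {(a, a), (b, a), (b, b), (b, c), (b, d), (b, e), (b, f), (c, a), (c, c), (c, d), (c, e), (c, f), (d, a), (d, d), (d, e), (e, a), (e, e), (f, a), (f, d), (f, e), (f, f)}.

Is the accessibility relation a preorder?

Yes

Reflexive: yes — every world is R-related to itself.
Transitive: yes — every two-step R-path is closed by a direct edge.
So R is a preorder.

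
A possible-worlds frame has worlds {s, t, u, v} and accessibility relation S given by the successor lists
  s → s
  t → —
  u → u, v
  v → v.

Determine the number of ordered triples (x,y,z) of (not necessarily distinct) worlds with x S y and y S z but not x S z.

S is transitive; there are no such tuples.

0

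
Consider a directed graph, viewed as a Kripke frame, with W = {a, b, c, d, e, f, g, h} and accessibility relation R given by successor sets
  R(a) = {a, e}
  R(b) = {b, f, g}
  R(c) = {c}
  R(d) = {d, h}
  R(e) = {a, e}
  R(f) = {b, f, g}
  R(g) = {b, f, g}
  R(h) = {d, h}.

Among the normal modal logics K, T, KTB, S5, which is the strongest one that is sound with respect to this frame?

S5

Reflexive (axiom T): yes — every world is R-related to itself.
Symmetric (axiom B): yes — every pair in R has its reverse in R.
Euclidean (axiom 5): yes — any two successors of a common world are R-related.
So F validates K, T, KTB, S5. The strongest is S5.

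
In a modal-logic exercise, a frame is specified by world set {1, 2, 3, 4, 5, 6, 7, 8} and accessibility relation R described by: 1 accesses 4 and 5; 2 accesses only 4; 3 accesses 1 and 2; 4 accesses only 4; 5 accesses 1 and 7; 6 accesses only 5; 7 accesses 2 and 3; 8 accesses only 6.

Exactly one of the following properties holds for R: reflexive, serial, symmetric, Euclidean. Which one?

serial

Reflexive: no — 1 is not related to itself.
Serial: yes — every world has a successor (e.g. 1 R 4).
Symmetric: no — 1 R 4 but not 4 R 1.
Euclidean: no — 1 R 4 and 1 R 5, but not 4 R 5.
Only serial holds.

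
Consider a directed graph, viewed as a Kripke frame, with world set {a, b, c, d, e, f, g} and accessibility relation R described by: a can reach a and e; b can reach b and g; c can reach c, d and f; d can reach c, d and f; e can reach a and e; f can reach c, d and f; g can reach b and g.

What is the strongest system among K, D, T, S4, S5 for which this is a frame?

S5

Serial (axiom D): yes — every world has a successor (e.g. a R a).
Reflexive (axiom T): yes — every world is R-related to itself.
Transitive (axiom 4): yes — every two-step R-path is closed by a direct edge.
Euclidean (axiom 5): yes — any two successors of a common world are R-related.
So F validates K, D, T, S4, S5. The strongest is S5.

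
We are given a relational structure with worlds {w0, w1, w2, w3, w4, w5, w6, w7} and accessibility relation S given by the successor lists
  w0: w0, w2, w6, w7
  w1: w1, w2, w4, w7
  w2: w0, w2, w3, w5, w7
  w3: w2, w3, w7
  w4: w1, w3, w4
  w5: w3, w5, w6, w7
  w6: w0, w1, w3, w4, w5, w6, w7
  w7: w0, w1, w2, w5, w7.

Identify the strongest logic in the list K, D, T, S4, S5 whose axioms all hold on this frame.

T

Serial (axiom D): yes — every world has a successor (e.g. w0 S w0).
Reflexive (axiom T): yes — every world is S-related to itself.
Transitive (axiom 4): no — w0 S w2 and w2 S w3, but not w0 S w3.
Euclidean (axiom 5): no — w0 S w2 and w0 S w6, but not w2 S w6.
So F validates K, D, T; S4 would additionally require S to be transitive. The strongest is T.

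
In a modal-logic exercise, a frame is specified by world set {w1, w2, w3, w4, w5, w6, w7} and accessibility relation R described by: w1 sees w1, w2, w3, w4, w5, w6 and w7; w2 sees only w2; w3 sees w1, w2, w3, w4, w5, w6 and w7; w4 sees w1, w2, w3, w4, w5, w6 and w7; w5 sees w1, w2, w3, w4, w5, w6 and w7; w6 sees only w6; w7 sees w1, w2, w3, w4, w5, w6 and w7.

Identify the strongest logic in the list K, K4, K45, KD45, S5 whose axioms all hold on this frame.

K4

Transitive (axiom 4): yes — every two-step R-path is closed by a direct edge.
Euclidean (axiom 5): no — w1 R w2 and w1 R w3, but not w2 R w3.
Serial (axiom D): yes — every world has a successor (e.g. w1 R w1).
Reflexive (axiom T): yes — every world is R-related to itself.
So F validates K, K4; K45 would additionally require R to be Euclidean. The strongest is K4.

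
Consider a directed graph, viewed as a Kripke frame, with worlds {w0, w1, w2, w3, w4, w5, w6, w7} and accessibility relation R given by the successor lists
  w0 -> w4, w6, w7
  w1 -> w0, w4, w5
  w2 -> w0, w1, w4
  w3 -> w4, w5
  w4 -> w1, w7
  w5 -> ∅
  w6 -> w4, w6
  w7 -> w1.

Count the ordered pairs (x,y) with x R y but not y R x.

Enumerating: (w0,w4), (w0,w6), (w0,w7), (w1,w0), (w1,w5), (w2,w0), (w2,w1), (w2,w4), (w3,w4), (w3,w5), (w4,w7), (w6,w4), (w7,w1).

13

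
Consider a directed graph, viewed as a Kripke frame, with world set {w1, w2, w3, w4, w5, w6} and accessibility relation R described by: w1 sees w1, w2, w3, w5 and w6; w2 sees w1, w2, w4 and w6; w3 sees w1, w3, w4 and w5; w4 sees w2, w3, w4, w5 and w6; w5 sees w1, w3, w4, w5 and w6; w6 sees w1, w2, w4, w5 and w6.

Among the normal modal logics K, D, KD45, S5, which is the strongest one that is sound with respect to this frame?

Serial (axiom D): yes — every world has a successor (e.g. w1 R w1).
Euclidean (axiom 5): no — w1 R w2 and w1 R w3, but not w2 R w3.
Transitive (axiom 4): no — w1 R w2 and w2 R w4, but not w1 R w4.
Reflexive (axiom T): yes — every world is R-related to itself.
So F validates K, D; KD45 would additionally require R to be Euclidean and transitive. The strongest is D.

D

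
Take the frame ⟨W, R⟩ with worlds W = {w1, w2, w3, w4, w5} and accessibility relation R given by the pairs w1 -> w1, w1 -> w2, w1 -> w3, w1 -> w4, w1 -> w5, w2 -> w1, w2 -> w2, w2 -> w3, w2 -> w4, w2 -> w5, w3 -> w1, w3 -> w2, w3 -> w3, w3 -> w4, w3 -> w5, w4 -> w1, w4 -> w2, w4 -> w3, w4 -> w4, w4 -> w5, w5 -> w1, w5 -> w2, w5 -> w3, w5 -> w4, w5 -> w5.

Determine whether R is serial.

Serial: yes — every world has a successor (e.g. w1 R w1).

Yes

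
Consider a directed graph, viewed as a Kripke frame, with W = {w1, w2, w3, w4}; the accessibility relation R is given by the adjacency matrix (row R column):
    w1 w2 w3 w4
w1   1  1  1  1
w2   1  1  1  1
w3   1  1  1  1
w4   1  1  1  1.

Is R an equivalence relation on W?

Reflexive: yes — every world is R-related to itself.
Symmetric: yes — every pair in R has its reverse in R.
Transitive: yes — every two-step R-path is closed by a direct edge.
So R is an equivalence relation.

Yes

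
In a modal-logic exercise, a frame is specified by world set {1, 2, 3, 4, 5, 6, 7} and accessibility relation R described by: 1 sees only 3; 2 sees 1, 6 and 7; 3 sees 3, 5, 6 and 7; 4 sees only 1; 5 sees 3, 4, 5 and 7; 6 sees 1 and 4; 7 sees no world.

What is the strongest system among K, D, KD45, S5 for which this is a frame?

Serial (axiom D): no — 7 has no R-successor.
Euclidean (axiom 5): no — 2 R 1 and 2 R 6, but not 1 R 6.
Transitive (axiom 4): no — 1 R 3 and 3 R 5, but not 1 R 5.
Reflexive (axiom T): no — 1 is not related to itself.
So F validates K; D would additionally require R to be serial. The strongest is K.

K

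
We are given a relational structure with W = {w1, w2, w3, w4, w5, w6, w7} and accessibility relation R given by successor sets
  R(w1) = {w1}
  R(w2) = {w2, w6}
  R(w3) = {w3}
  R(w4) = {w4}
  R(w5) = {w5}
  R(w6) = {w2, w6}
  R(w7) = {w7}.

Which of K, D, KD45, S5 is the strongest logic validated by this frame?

Serial (axiom D): yes — every world has a successor (e.g. w1 R w1).
Euclidean (axiom 5): yes — any two successors of a common world are R-related.
Transitive (axiom 4): yes — every two-step R-path is closed by a direct edge.
Reflexive (axiom T): yes — every world is R-related to itself.
So F validates K, D, KD45, S5. The strongest is S5.

S5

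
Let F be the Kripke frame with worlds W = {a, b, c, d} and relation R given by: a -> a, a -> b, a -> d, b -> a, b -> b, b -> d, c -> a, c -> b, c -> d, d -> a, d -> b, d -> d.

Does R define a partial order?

No

Reflexive: no — c is not related to itself.
Transitive: yes — every two-step R-path is closed by a direct edge.
Antisymmetric: no — a R b and b R a with a ≠ b.
So R is not a partial order.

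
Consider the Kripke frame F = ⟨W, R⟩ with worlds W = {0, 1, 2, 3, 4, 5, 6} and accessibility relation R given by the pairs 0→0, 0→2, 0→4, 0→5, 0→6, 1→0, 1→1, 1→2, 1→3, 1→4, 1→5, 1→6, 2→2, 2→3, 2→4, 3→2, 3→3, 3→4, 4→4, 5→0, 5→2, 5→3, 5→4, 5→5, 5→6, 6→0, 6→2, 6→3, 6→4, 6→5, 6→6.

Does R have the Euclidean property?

No

Euclidean: no — 0 R 2 and 0 R 5, but not 2 R 5.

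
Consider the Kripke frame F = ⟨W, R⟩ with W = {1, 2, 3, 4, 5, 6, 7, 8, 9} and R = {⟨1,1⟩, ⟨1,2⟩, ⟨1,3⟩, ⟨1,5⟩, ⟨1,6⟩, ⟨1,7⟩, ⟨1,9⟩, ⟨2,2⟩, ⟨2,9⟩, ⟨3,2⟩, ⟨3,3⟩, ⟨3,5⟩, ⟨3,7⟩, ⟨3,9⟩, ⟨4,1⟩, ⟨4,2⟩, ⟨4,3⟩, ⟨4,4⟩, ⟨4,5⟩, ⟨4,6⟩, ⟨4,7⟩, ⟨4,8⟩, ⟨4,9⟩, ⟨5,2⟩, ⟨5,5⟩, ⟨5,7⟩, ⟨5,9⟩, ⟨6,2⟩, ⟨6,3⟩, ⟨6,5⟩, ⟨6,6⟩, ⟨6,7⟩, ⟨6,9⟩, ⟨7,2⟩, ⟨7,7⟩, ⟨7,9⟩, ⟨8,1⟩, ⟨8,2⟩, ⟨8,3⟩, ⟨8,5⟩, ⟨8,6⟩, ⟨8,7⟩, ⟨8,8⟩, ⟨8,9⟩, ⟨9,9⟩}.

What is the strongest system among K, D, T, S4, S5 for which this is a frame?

S4

Serial (axiom D): yes — every world has a successor (e.g. 1 R 1).
Reflexive (axiom T): yes — every world is R-related to itself.
Transitive (axiom 4): yes — every two-step R-path is closed by a direct edge.
Euclidean (axiom 5): no — 1 R 2 and 1 R 3, but not 2 R 3.
So F validates K, D, T, S4; S5 would additionally require R to be Euclidean. The strongest is S4.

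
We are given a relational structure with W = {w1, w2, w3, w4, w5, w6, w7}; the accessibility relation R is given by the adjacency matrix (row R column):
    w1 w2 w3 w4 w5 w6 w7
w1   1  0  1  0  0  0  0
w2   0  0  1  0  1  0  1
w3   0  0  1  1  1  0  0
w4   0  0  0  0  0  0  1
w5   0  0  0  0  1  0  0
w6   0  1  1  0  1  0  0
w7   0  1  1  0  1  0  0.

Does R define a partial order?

Reflexive: no — w2 is not related to itself.
Transitive: no — w1 R w3 and w3 R w4, but not w1 R w4.
Antisymmetric: no — w2 R w7 and w7 R w2 with w2 ≠ w7.
So R is not a partial order.

No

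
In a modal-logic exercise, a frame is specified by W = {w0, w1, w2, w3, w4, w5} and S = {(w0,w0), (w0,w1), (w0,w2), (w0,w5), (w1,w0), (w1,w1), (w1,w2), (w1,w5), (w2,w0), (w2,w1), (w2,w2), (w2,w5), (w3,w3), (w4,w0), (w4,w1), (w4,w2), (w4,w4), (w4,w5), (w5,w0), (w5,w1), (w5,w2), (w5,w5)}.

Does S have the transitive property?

Transitive: yes — every two-step S-path is closed by a direct edge.

Yes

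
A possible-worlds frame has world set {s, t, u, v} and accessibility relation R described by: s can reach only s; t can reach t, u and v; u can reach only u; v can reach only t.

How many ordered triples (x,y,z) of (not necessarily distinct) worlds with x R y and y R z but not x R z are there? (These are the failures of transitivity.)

2

Enumerating: (v,t,u), (v,t,v).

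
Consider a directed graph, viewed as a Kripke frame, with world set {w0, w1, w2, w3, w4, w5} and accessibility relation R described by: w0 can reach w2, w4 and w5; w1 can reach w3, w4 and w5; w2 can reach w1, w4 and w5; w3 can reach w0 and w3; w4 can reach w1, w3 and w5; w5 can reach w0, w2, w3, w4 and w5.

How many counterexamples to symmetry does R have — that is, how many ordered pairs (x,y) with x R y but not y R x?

Enumerating: (w0,w2), (w0,w4), (w1,w3), (w1,w5), (w2,w1), (w2,w4), (w3,w0), (w4,w3), (w5,w3).

9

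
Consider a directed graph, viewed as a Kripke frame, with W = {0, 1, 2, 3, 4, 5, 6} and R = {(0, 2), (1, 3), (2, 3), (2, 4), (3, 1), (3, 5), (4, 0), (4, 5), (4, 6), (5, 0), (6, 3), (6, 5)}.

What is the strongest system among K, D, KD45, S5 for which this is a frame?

Serial (axiom D): yes — every world has a successor (e.g. 0 R 2).
Euclidean (axiom 5): no — 2 R 3 and 2 R 4, but not 3 R 4.
Transitive (axiom 4): no — 0 R 2 and 2 R 3, but not 0 R 3.
Reflexive (axiom T): no — 0 is not related to itself.
So F validates K, D; KD45 would additionally require R to be Euclidean and transitive. The strongest is D.

D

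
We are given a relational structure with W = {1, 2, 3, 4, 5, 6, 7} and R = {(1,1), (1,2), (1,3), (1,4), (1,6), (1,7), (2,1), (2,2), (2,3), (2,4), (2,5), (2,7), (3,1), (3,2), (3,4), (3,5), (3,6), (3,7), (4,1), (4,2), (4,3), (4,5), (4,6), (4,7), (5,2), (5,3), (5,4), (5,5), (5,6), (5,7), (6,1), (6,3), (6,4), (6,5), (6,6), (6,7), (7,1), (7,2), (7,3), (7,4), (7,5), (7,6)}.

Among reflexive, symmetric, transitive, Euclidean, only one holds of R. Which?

Reflexive: no — 3 is not related to itself.
Symmetric: yes — every pair in R has its reverse in R.
Transitive: no — 1 R 2 and 2 R 5, but not 1 R 5.
Euclidean: no — 1 R 2 and 1 R 6, but not 2 R 6.
Only symmetric holds.

symmetric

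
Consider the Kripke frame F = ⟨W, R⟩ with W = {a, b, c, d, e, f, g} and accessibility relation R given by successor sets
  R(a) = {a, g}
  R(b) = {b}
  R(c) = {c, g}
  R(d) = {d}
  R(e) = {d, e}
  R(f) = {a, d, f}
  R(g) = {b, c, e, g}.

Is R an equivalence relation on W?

Reflexive: yes — every world is R-related to itself.
Symmetric: no — a R g but not g R a.
Transitive: no — a R g and g R b, but not a R b.
So R is not an equivalence relation.

No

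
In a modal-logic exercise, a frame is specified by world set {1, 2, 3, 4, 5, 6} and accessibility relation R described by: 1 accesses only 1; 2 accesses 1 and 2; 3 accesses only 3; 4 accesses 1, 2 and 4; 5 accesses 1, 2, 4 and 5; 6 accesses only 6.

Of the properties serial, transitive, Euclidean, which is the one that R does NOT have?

Euclidean

Serial: yes — every world has a successor (e.g. 1 R 1).
Transitive: yes — every two-step R-path is closed by a direct edge.
Euclidean: no — 4 R 1 and 4 R 2, but not 1 R 2.
Only Euclidean fails.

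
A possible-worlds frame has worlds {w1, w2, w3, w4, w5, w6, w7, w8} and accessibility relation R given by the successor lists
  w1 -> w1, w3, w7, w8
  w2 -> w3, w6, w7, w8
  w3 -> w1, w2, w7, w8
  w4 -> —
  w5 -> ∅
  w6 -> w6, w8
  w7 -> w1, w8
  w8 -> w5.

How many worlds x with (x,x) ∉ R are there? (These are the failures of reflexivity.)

6

Enumerating: w2, w3, w4, w5, w7, w8.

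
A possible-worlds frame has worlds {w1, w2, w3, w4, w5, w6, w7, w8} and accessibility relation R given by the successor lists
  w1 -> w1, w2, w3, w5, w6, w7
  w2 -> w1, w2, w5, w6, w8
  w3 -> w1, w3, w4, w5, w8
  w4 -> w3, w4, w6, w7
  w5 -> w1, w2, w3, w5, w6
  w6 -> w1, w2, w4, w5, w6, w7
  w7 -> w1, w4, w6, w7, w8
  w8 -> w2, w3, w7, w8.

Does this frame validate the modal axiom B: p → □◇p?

By correspondence theory, B is valid on a frame iff R is symmetric.
Symmetric: yes — every pair in R has its reverse in R.

Yes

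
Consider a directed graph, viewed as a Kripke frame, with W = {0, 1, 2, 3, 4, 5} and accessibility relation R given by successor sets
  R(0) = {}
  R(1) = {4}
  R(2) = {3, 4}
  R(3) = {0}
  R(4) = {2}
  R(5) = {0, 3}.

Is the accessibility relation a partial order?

Reflexive: no — 0 is not related to itself.
Transitive: no — 1 R 4 and 4 R 2, but not 1 R 2.
Antisymmetric: no — 2 R 4 and 4 R 2 with 2 ≠ 4.
So R is not a partial order.

No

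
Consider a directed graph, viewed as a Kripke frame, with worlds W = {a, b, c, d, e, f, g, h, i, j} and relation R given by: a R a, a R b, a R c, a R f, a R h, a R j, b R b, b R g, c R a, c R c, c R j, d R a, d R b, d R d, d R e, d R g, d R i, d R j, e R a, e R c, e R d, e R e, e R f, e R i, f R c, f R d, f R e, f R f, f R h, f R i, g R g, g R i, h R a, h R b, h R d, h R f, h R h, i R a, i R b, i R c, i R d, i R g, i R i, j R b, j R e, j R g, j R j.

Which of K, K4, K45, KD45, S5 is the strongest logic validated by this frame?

K

Transitive (axiom 4): no — a R b and b R g, but not a R g.
Euclidean (axiom 5): no — a R b and a R c, but not b R c.
Serial (axiom D): yes — every world has a successor (e.g. a R a).
Reflexive (axiom T): yes — every world is R-related to itself.
So F validates K; K4 would additionally require R to be transitive. The strongest is K.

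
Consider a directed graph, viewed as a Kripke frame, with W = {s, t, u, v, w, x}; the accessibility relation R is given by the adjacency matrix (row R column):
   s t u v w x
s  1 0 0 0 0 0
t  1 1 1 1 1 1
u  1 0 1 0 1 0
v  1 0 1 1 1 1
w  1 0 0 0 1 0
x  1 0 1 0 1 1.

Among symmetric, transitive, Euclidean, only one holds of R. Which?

Symmetric: no — t R s but not s R t.
Transitive: yes — every two-step R-path is closed by a direct edge.
Euclidean: no — t R s and t R u, but not s R u.
Only transitive holds.

transitive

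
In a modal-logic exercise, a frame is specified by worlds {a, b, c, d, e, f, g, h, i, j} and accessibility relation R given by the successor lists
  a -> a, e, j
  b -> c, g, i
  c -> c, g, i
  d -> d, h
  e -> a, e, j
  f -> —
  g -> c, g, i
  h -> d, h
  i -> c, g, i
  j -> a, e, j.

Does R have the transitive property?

Transitive: yes — every two-step R-path is closed by a direct edge.

Yes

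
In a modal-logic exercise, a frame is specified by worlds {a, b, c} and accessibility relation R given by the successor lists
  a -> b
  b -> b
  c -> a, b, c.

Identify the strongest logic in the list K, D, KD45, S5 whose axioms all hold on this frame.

D

Serial (axiom D): yes — every world has a successor (e.g. a R b).
Euclidean (axiom 5): no — c R b and c R a, but not b R a.
Transitive (axiom 4): yes — every two-step R-path is closed by a direct edge.
Reflexive (axiom T): no — a is not related to itself.
So F validates K, D; KD45 would additionally require R to be Euclidean. The strongest is D.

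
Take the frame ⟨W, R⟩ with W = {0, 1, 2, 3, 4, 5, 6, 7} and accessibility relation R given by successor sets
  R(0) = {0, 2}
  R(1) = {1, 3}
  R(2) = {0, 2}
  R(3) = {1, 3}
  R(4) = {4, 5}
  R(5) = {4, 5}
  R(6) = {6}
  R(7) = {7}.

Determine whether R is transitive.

Yes

Transitive: yes — every two-step R-path is closed by a direct edge.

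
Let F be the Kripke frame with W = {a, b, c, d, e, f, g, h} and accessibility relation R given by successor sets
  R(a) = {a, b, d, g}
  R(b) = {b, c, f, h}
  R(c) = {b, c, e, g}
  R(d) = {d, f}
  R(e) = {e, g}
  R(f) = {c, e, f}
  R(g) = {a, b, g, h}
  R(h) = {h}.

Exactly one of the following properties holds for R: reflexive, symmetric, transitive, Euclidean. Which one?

Reflexive: yes — every world is R-related to itself.
Symmetric: no — a R b but not b R a.
Transitive: no — a R b and b R c, but not a R c.
Euclidean: no — a R b and a R d, but not b R d.
Only reflexive holds.

reflexive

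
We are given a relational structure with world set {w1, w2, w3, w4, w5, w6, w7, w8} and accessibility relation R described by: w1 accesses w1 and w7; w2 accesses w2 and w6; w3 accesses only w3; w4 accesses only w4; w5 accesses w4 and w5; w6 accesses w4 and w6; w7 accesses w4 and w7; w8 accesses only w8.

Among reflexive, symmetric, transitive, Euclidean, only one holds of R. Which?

Reflexive: yes — every world is R-related to itself.
Symmetric: no — w1 R w7 but not w7 R w1.
Transitive: no — w1 R w7 and w7 R w4, but not w1 R w4.
Euclidean: no — w1 R w7 and w1 R w1, but not w7 R w1.
Only reflexive holds.

reflexive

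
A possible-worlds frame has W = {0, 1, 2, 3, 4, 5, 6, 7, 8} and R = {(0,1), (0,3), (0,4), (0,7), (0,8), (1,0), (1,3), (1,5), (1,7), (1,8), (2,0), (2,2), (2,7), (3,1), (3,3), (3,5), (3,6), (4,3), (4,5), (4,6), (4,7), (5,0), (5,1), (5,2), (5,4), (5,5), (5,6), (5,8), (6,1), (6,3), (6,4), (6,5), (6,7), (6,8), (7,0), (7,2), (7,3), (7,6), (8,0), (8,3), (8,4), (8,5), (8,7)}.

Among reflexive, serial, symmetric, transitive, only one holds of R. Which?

serial

Reflexive: no — 0 is not related to itself.
Serial: yes — every world has a successor (e.g. 0 R 1).
Symmetric: no — 0 R 3 but not 3 R 0.
Transitive: no — 0 R 1 and 1 R 5, but not 0 R 5.
Only serial holds.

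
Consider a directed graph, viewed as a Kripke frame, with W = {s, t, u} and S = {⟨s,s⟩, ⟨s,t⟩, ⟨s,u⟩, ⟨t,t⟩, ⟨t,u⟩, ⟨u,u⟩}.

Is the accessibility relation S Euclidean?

Euclidean: no — s S u and s S t, but not u S t.

No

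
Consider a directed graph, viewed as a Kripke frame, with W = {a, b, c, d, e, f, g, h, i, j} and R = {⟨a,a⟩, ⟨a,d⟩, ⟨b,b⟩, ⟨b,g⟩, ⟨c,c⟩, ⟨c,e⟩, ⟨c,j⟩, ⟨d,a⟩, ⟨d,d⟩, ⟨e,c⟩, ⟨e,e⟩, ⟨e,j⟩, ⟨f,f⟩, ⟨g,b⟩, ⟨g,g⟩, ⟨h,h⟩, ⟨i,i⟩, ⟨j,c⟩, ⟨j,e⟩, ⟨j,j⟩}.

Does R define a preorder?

Reflexive: yes — every world is R-related to itself.
Transitive: yes — every two-step R-path is closed by a direct edge.
So R is a preorder.

Yes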